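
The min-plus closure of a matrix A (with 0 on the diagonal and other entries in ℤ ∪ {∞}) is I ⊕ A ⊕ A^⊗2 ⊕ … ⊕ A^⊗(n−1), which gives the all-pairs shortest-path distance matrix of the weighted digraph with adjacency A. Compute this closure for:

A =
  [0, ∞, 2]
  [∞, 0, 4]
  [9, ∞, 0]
Closure =
  [0, ∞, 2]
  [13, 0, 4]
  [9, ∞, 0]

This is the Floyd-Warshall all-pairs shortest-path computation. For each intermediate vertex k = 0, 1, …, 2, update dist[i][j] ← min(dist[i][j], dist[i][k] + dist[k][j]). The final matrix gives, for each (i, j), the minimum total weight of any directed path from i to j (possibly empty when i = j).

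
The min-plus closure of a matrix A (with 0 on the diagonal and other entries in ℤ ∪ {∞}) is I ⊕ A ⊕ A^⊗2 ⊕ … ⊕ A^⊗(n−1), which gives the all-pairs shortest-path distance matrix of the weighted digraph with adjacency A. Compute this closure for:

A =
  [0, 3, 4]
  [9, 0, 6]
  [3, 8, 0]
Closure =
  [0, 3, 4]
  [9, 0, 6]
  [3, 6, 0]

This is the Floyd-Warshall all-pairs shortest-path computation. For each intermediate vertex k = 0, 1, …, 2, update dist[i][j] ← min(dist[i][j], dist[i][k] + dist[k][j]). The final matrix gives, for each (i, j), the minimum total weight of any directed path from i to j (possibly empty when i = j).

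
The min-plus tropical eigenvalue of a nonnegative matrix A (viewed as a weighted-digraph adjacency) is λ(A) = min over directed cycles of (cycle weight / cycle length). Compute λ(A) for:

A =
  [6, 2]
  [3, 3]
λ(A) = 5/2

Enumerate directed cycles and compute their means (weight / length). Sample:
  cycle 0 → 0: weight = 6, length = 1, mean = 6/1 ≈ 6.000
  cycle 1 → 1: weight = 3, length = 1, mean = 3/1 ≈ 3.000
  cycle 0 → 1 → 0: weight = 5, length = 2, mean = 5/2 ≈ 2.500
  cycle 1 → 0 → 1: weight = 5, length = 2, mean = 5/2 ≈ 2.500
Minimum mean = 2.500, attained e.g. along the cycle 0 → 1 → 0 with weight 5 and length 2. So λ(A) = 5/2 = 5/2.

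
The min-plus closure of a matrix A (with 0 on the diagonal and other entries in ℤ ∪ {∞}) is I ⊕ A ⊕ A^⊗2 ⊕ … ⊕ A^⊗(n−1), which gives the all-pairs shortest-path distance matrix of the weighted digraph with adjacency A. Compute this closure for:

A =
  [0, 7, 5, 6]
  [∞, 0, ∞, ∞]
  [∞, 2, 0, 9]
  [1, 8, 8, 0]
Closure =
  [0, 7, 5, 6]
  [∞, 0, ∞, ∞]
  [10, 2, 0, 9]
  [1, 8, 6, 0]

This is the Floyd-Warshall all-pairs shortest-path computation. For each intermediate vertex k = 0, 1, …, 3, update dist[i][j] ← min(dist[i][j], dist[i][k] + dist[k][j]). The final matrix gives, for each (i, j), the minimum total weight of any directed path from i to j (possibly empty when i = j).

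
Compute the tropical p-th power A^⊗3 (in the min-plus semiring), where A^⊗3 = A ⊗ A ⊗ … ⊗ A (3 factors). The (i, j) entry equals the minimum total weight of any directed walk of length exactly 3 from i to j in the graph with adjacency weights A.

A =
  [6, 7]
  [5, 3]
A^⊗3 =
  [15, 13]
  [11, 9]

Each entry (A^⊗3)_ij equals the minimum over all length-3 walks i = v_0 → v_1 → … → v_3 = j of Σ_t A[v_t][v_{t+1}]. For example, for (i, j) = (0, 1) we minimise over 4 possible intermediate vertex sequences; the minimum is 13, attained along the walk 0 → 1 → 1 → 1.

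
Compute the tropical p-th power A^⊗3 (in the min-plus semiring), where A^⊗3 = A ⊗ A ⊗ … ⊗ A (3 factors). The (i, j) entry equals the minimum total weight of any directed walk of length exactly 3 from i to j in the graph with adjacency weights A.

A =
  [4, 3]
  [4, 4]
A^⊗3 =
  [11, 10]
  [11, 11]

Each entry (A^⊗3)_ij equals the minimum over all length-3 walks i = v_0 → v_1 → … → v_3 = j of Σ_t A[v_t][v_{t+1}]. For example, for (i, j) = (0, 1) we minimise over 4 possible intermediate vertex sequences; the minimum is 10, attained along the walk 0 → 1 → 0 → 1.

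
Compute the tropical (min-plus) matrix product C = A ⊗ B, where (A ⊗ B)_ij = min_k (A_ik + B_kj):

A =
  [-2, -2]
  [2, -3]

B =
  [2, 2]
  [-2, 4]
A ⊗ B =
  [-4, 0]
  [-5, 1]

Apply the min-plus product entry-by-entry:
  C[0][0] = min over k of (A[0][0] + B[0][0] = -2 + 2 = 0, A[0][1] + B[1][0] = -2 + -2 = -4) = -4 (attained at k = 1)
  C[0][1] = min over k of (A[0][0] + B[0][1] = -2 + 2 = 0, A[0][1] + B[1][1] = -2 + 4 = 2) = 0 (attained at k = 0)
  C[1][0] = min over k of (A[1][0] + B[0][0] = 2 + 2 = 4, A[1][1] + B[1][0] = -3 + -2 = -5) = -5 (attained at k = 1)
  C[1][1] = min over k of (A[1][0] + B[0][1] = 2 + 2 = 4, A[1][1] + B[1][1] = -3 + 4 = 1) = 1 (attained at k = 1)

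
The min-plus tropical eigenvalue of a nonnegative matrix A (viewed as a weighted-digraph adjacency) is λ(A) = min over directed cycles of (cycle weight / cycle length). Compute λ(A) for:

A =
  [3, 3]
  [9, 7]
λ(A) = 3

Enumerate directed cycles and compute their means (weight / length). Sample:
  cycle 0 → 0: weight = 3, length = 1, mean = 3/1 ≈ 3.000
  cycle 1 → 1: weight = 7, length = 1, mean = 7/1 ≈ 7.000
  cycle 0 → 1 → 0: weight = 12, length = 2, mean = 12/2 ≈ 6.000
  cycle 1 → 0 → 1: weight = 12, length = 2, mean = 12/2 ≈ 6.000
Minimum mean = 3.000, attained e.g. along the cycle 0 → 0 with weight 3 and length 1. So λ(A) = 3/1 = 3.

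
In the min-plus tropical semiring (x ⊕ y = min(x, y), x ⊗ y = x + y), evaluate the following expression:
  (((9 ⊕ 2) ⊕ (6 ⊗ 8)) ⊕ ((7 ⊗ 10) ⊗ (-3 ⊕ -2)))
(((9 ⊕ 2) ⊕ (6 ⊗ 8)) ⊕ ((7 ⊗ 10) ⊗ (-3 ⊕ -2))) = 2

Expand innermost to outermost. Recall ⊕ takes the minimum of its arguments and ⊗ takes their sum. Working out the expression (((9 ⊕ 2) ⊕ (6 ⊗ 8)) ⊕ ((7 ⊗ 10) ⊗ (-3 ⊕ -2))) gives 2.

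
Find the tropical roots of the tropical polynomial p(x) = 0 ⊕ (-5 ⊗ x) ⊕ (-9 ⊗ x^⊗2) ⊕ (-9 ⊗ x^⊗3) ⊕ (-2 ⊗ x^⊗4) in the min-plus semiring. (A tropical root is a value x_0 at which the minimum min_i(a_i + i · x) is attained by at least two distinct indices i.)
Roots: {-7, 0, 4, 5}

Each tropical root is a break point of the lower envelope of the lines y = a_i + i · x (there are 5 lines, with slopes 0, 1, ..., 4). Only the lines that attain the minimum somewhere contribute to roots; other lines are dominated. Here the surviving (envelope) indices are i = 4, i = 3, i = 2, i = 1, i = 0.
Intersections between consecutive envelope lines give the roots: for adjacent envelope indices i < j the intersection is x = (a_i − a_j) / (j − i). Reading off the sorted break points: {-7, 0, 4, 5}.
Verification: at each break x_0, at least two indices attain the minimum of min_i(a_i + i · x_0).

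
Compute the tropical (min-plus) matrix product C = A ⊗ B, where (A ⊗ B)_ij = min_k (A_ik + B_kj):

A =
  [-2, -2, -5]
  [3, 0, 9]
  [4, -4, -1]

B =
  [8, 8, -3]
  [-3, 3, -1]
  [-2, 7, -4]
A ⊗ B =
  [-7, 1, -9]
  [-3, 3, -1]
  [-7, -1, -5]

Apply the min-plus product entry-by-entry:
  C[0][0] = min over k of (A[0][0] + B[0][0] = -2 + 8 = 6, A[0][1] + B[1][0] = -2 + -3 = -5, A[0][2] + B[2][0] = -5 + -2 = -7) = -7 (attained at k = 2)
  C[0][1] = min over k of (A[0][0] + B[0][1] = -2 + 8 = 6, A[0][1] + B[1][1] = -2 + 3 = 1, A[0][2] + B[2][1] = -5 + 7 = 2) = 1 (attained at k = 1)
  C[0][2] = min over k of (A[0][0] + B[0][2] = -2 + -3 = -5, A[0][1] + B[1][2] = -2 + -1 = -3, A[0][2] + B[2][2] = -5 + -4 = -9) = -9 (attained at k = 2)
  C[1][0] = min over k of (A[1][0] + B[0][0] = 3 + 8 = 11, A[1][1] + B[1][0] = 0 + -3 = -3, A[1][2] + B[2][0] = 9 + -2 = 7) = -3 (attained at k = 1)
  C[1][1] = min over k of (A[1][0] + B[0][1] = 3 + 8 = 11, A[1][1] + B[1][1] = 0 + 3 = 3, A[1][2] + B[2][1] = 9 + 7 = 16) = 3 (attained at k = 1)
  C[1][2] = min over k of (A[1][0] + B[0][2] = 3 + -3 = 0, A[1][1] + B[1][2] = 0 + -1 = -1, A[1][2] + B[2][2] = 9 + -4 = 5) = -1 (attained at k = 1)
  C[2][0] = min over k of (A[2][0] + B[0][0] = 4 + 8 = 12, A[2][1] + B[1][0] = -4 + -3 = -7, A[2][2] + B[2][0] = -1 + -2 = -3) = -7 (attained at k = 1)
  C[2][1] = min over k of (A[2][0] + B[0][1] = 4 + 8 = 12, A[2][1] + B[1][1] = -4 + 3 = -1, A[2][2] + B[2][1] = -1 + 7 = 6) = -1 (attained at k = 1)
  C[2][2] = min over k of (A[2][0] + B[0][2] = 4 + -3 = 1, A[2][1] + B[1][2] = -4 + -1 = -5, A[2][2] + B[2][2] = -1 + -4 = -5) = -5 (attained at k = 1)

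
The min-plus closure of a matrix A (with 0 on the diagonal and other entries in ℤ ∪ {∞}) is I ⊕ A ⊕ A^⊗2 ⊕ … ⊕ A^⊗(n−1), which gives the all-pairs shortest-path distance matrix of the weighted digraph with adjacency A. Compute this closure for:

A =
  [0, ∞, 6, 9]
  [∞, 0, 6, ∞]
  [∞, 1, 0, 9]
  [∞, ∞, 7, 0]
Closure =
  [0, 7, 6, 9]
  [∞, 0, 6, 15]
  [∞, 1, 0, 9]
  [∞, 8, 7, 0]

This is the Floyd-Warshall all-pairs shortest-path computation. For each intermediate vertex k = 0, 1, …, 3, update dist[i][j] ← min(dist[i][j], dist[i][k] + dist[k][j]). The final matrix gives, for each (i, j), the minimum total weight of any directed path from i to j (possibly empty when i = j).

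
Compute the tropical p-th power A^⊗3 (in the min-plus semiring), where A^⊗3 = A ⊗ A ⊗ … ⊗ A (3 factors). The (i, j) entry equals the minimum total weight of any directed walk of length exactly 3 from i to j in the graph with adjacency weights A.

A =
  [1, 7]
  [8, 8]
A^⊗3 =
  [3, 9]
  [10, 16]

Each entry (A^⊗3)_ij equals the minimum over all length-3 walks i = v_0 → v_1 → … → v_3 = j of Σ_t A[v_t][v_{t+1}]. For example, for (i, j) = (0, 1) we minimise over 4 possible intermediate vertex sequences; the minimum is 9, attained along the walk 0 → 0 → 0 → 1.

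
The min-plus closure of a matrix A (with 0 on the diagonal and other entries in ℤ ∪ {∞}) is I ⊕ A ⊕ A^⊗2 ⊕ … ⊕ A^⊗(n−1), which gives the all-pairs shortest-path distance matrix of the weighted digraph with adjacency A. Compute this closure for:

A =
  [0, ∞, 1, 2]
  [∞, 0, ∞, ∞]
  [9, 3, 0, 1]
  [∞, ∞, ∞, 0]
Closure =
  [0, 4, 1, 2]
  [∞, 0, ∞, ∞]
  [9, 3, 0, 1]
  [∞, ∞, ∞, 0]

This is the Floyd-Warshall all-pairs shortest-path computation. For each intermediate vertex k = 0, 1, …, 3, update dist[i][j] ← min(dist[i][j], dist[i][k] + dist[k][j]). The final matrix gives, for each (i, j), the minimum total weight of any directed path from i to j (possibly empty when i = j).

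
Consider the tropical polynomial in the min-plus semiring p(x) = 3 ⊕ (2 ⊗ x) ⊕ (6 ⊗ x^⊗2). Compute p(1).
p(1) = 3

A tropical monomial a ⊗ x^⊗i evaluates to a + i · x. Evaluating each term at x = 1:
  Term 0 contributes 3 + 0 · 1 = 3
  Term 1 contributes 2 + 1 · 1 = 3
  Term 2 contributes 6 + 2 · 1 = 8
p(1) = ⊕ of these = min[3, 3, 8] = 3.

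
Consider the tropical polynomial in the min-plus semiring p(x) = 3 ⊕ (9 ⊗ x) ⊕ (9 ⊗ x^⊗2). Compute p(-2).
p(-2) = 3

A tropical monomial a ⊗ x^⊗i evaluates to a + i · x. Evaluating each term at x = -2:
  Term 0 contributes 3 + 0 · -2 = 3
  Term 1 contributes 9 + 1 · -2 = 7
  Term 2 contributes 9 + 2 · -2 = 5
p(-2) = ⊕ of these = min[3, 7, 5] = 3.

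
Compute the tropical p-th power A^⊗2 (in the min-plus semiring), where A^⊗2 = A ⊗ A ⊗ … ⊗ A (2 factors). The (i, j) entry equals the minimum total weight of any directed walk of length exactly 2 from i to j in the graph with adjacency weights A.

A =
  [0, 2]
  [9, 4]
A^⊗2 =
  [0, 2]
  [9, 8]

Each entry (A^⊗2)_ij equals the minimum over all length-2 walks i = v_0 → v_1 → … → v_2 = j of Σ_t A[v_t][v_{t+1}]. For example, for (i, j) = (0, 1) we minimise over 2 possible intermediate vertex sequences; the minimum is 2, attained along the walk 0 → 0 → 1.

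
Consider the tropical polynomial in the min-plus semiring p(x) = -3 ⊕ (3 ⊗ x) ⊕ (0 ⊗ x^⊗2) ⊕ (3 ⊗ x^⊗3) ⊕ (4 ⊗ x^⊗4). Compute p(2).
p(2) = -3

A tropical monomial a ⊗ x^⊗i evaluates to a + i · x. Evaluating each term at x = 2:
  Term 0 contributes -3 + 0 · 2 = -3
  Term 1 contributes 3 + 1 · 2 = 5
  Term 2 contributes 0 + 2 · 2 = 4
  Term 3 contributes 3 + 3 · 2 = 9
  Term 4 contributes 4 + 4 · 2 = 12
p(2) = ⊕ of these = min[-3, 5, 4, 9, 12] = -3.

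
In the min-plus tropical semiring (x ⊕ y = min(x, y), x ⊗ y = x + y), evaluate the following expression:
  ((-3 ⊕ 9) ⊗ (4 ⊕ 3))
((-3 ⊕ 9) ⊗ (4 ⊕ 3)) = 0

Expand innermost to outermost. Recall ⊕ takes the minimum of its arguments and ⊗ takes their sum. Working out the expression ((-3 ⊕ 9) ⊗ (4 ⊕ 3)) gives 0.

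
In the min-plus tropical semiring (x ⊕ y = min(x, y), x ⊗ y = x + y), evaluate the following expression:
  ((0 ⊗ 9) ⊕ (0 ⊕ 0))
((0 ⊗ 9) ⊕ (0 ⊕ 0)) = 0

Expand innermost to outermost. Recall ⊕ takes the minimum of its arguments and ⊗ takes their sum. Working out the expression ((0 ⊗ 9) ⊕ (0 ⊕ 0)) gives 0.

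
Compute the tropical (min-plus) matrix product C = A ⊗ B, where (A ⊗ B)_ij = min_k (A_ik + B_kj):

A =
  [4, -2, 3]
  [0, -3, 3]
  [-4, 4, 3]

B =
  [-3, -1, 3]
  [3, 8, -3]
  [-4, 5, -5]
A ⊗ B =
  [-1, 3, -5]
  [-3, -1, -6]
  [-7, -5, -2]

Apply the min-plus product entry-by-entry:
  C[0][0] = min over k of (A[0][0] + B[0][0] = 4 + -3 = 1, A[0][1] + B[1][0] = -2 + 3 = 1, A[0][2] + B[2][0] = 3 + -4 = -1) = -1 (attained at k = 2)
  C[0][1] = min over k of (A[0][0] + B[0][1] = 4 + -1 = 3, A[0][1] + B[1][1] = -2 + 8 = 6, A[0][2] + B[2][1] = 3 + 5 = 8) = 3 (attained at k = 0)
  C[0][2] = min over k of (A[0][0] + B[0][2] = 4 + 3 = 7, A[0][1] + B[1][2] = -2 + -3 = -5, A[0][2] + B[2][2] = 3 + -5 = -2) = -5 (attained at k = 1)
  C[1][0] = min over k of (A[1][0] + B[0][0] = 0 + -3 = -3, A[1][1] + B[1][0] = -3 + 3 = 0, A[1][2] + B[2][0] = 3 + -4 = -1) = -3 (attained at k = 0)
  C[1][1] = min over k of (A[1][0] + B[0][1] = 0 + -1 = -1, A[1][1] + B[1][1] = -3 + 8 = 5, A[1][2] + B[2][1] = 3 + 5 = 8) = -1 (attained at k = 0)
  C[1][2] = min over k of (A[1][0] + B[0][2] = 0 + 3 = 3, A[1][1] + B[1][2] = -3 + -3 = -6, A[1][2] + B[2][2] = 3 + -5 = -2) = -6 (attained at k = 1)
  C[2][0] = min over k of (A[2][0] + B[0][0] = -4 + -3 = -7, A[2][1] + B[1][0] = 4 + 3 = 7, A[2][2] + B[2][0] = 3 + -4 = -1) = -7 (attained at k = 0)
  C[2][1] = min over k of (A[2][0] + B[0][1] = -4 + -1 = -5, A[2][1] + B[1][1] = 4 + 8 = 12, A[2][2] + B[2][1] = 3 + 5 = 8) = -5 (attained at k = 0)
  C[2][2] = min over k of (A[2][0] + B[0][2] = -4 + 3 = -1, A[2][1] + B[1][2] = 4 + -3 = 1, A[2][2] + B[2][2] = 3 + -5 = -2) = -2 (attained at k = 2)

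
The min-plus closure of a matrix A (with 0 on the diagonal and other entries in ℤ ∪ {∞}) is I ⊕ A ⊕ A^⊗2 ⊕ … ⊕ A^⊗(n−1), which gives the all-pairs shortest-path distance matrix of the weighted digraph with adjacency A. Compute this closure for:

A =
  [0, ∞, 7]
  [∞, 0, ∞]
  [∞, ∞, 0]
Closure =
  [0, ∞, 7]
  [∞, 0, ∞]
  [∞, ∞, 0]

This is the Floyd-Warshall all-pairs shortest-path computation. For each intermediate vertex k = 0, 1, …, 2, update dist[i][j] ← min(dist[i][j], dist[i][k] + dist[k][j]). The final matrix gives, for each (i, j), the minimum total weight of any directed path from i to j (possibly empty when i = j).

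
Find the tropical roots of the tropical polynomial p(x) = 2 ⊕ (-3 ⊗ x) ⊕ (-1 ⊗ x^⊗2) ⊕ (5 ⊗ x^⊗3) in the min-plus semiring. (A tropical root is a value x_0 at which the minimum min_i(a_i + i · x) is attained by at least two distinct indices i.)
Roots: {-6, -2, 5}

Each tropical root is a break point of the lower envelope of the lines y = a_i + i · x (there are 4 lines, with slopes 0, 1, ..., 3). Only the lines that attain the minimum somewhere contribute to roots; other lines are dominated. Here the surviving (envelope) indices are i = 3, i = 2, i = 1, i = 0.
Intersections between consecutive envelope lines give the roots: for adjacent envelope indices i < j the intersection is x = (a_i − a_j) / (j − i). Reading off the sorted break points: {-6, -2, 5}.
Verification: at each break x_0, at least two indices attain the minimum of min_i(a_i + i · x_0).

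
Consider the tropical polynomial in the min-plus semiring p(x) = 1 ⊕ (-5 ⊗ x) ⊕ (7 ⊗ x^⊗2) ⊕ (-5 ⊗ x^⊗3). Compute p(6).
p(6) = 1

A tropical monomial a ⊗ x^⊗i evaluates to a + i · x. Evaluating each term at x = 6:
  Term 0 contributes 1 + 0 · 6 = 1
  Term 1 contributes -5 + 1 · 6 = 1
  Term 2 contributes 7 + 2 · 6 = 19
  Term 3 contributes -5 + 3 · 6 = 13
p(6) = ⊕ of these = min[1, 1, 19, 13] = 1.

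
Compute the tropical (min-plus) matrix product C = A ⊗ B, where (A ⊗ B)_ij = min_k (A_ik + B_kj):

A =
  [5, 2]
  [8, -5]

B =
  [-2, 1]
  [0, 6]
A ⊗ B =
  [2, 6]
  [-5, 1]

Apply the min-plus product entry-by-entry:
  C[0][0] = min over k of (A[0][0] + B[0][0] = 5 + -2 = 3, A[0][1] + B[1][0] = 2 + 0 = 2) = 2 (attained at k = 1)
  C[0][1] = min over k of (A[0][0] + B[0][1] = 5 + 1 = 6, A[0][1] + B[1][1] = 2 + 6 = 8) = 6 (attained at k = 0)
  C[1][0] = min over k of (A[1][0] + B[0][0] = 8 + -2 = 6, A[1][1] + B[1][0] = -5 + 0 = -5) = -5 (attained at k = 1)
  C[1][1] = min over k of (A[1][0] + B[0][1] = 8 + 1 = 9, A[1][1] + B[1][1] = -5 + 6 = 1) = 1 (attained at k = 1)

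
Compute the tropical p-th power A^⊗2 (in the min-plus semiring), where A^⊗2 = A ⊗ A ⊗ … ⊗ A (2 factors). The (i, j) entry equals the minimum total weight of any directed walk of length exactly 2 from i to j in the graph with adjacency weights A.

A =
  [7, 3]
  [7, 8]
A^⊗2 =
  [10, 10]
  [14, 10]

Each entry (A^⊗2)_ij equals the minimum over all length-2 walks i = v_0 → v_1 → … → v_2 = j of Σ_t A[v_t][v_{t+1}]. For example, for (i, j) = (0, 1) we minimise over 2 possible intermediate vertex sequences; the minimum is 10, attained along the walk 0 → 0 → 1.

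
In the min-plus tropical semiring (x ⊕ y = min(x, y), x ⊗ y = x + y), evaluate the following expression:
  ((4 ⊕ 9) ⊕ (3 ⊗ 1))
((4 ⊕ 9) ⊕ (3 ⊗ 1)) = 4

Expand innermost to outermost. Recall ⊕ takes the minimum of its arguments and ⊗ takes their sum. Working out the expression ((4 ⊕ 9) ⊕ (3 ⊗ 1)) gives 4.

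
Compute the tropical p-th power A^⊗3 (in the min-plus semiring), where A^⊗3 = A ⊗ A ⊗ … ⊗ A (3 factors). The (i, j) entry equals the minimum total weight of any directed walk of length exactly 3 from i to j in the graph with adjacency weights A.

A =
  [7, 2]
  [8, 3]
A^⊗3 =
  [13, 8]
  [14, 9]

Each entry (A^⊗3)_ij equals the minimum over all length-3 walks i = v_0 → v_1 → … → v_3 = j of Σ_t A[v_t][v_{t+1}]. For example, for (i, j) = (0, 1) we minimise over 4 possible intermediate vertex sequences; the minimum is 8, attained along the walk 0 → 1 → 1 → 1.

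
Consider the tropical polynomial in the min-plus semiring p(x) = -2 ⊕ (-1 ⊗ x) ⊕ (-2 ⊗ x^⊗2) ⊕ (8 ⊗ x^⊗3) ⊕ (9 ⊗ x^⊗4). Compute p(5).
p(5) = -2

A tropical monomial a ⊗ x^⊗i evaluates to a + i · x. Evaluating each term at x = 5:
  Term 0 contributes -2 + 0 · 5 = -2
  Term 1 contributes -1 + 1 · 5 = 4
  Term 2 contributes -2 + 2 · 5 = 8
  Term 3 contributes 8 + 3 · 5 = 23
  Term 4 contributes 9 + 4 · 5 = 29
p(5) = ⊕ of these = min[-2, 4, 8, 23, 29] = -2.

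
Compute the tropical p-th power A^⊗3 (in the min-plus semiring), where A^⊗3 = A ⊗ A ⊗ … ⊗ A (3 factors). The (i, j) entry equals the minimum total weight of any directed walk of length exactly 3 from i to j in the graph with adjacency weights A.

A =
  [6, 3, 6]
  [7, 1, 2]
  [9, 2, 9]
A^⊗3 =
  [11, 5, 6]
  [9, 3, 4]
  [10, 4, 5]

Each entry (A^⊗3)_ij equals the minimum over all length-3 walks i = v_0 → v_1 → … → v_3 = j of Σ_t A[v_t][v_{t+1}]. For example, for (i, j) = (0, 2) we minimise over 9 possible intermediate vertex sequences; the minimum is 6, attained along the walk 0 → 1 → 1 → 2.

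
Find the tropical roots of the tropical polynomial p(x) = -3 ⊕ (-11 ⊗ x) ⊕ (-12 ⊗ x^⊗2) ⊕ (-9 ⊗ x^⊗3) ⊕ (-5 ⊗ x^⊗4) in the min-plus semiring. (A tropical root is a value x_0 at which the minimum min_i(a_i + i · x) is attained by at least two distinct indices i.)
Roots: {-4, -3, 1, 8}

Each tropical root is a break point of the lower envelope of the lines y = a_i + i · x (there are 5 lines, with slopes 0, 1, ..., 4). Only the lines that attain the minimum somewhere contribute to roots; other lines are dominated. Here the surviving (envelope) indices are i = 4, i = 3, i = 2, i = 1, i = 0.
Intersections between consecutive envelope lines give the roots: for adjacent envelope indices i < j the intersection is x = (a_i − a_j) / (j − i). Reading off the sorted break points: {-4, -3, 1, 8}.
Verification: at each break x_0, at least two indices attain the minimum of min_i(a_i + i · x_0).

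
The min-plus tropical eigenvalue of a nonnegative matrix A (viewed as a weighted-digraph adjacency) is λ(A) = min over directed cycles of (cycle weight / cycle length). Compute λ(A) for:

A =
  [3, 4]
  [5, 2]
λ(A) = 2

Enumerate directed cycles and compute their means (weight / length). Sample:
  cycle 0 → 0: weight = 3, length = 1, mean = 3/1 ≈ 3.000
  cycle 1 → 1: weight = 2, length = 1, mean = 2/1 ≈ 2.000
  cycle 0 → 1 → 0: weight = 9, length = 2, mean = 9/2 ≈ 4.500
  cycle 1 → 0 → 1: weight = 9, length = 2, mean = 9/2 ≈ 4.500
Minimum mean = 2.000, attained e.g. along the cycle 1 → 1 with weight 2 and length 1. So λ(A) = 2/1 = 2.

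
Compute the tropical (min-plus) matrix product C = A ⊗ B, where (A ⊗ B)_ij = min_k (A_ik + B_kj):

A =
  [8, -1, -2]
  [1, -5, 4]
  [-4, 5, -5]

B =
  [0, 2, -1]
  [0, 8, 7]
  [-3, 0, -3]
A ⊗ B =
  [-5, -2, -5]
  [-5, 3, 0]
  [-8, -5, -8]

Apply the min-plus product entry-by-entry:
  C[0][0] = min over k of (A[0][0] + B[0][0] = 8 + 0 = 8, A[0][1] + B[1][0] = -1 + 0 = -1, A[0][2] + B[2][0] = -2 + -3 = -5) = -5 (attained at k = 2)
  C[0][1] = min over k of (A[0][0] + B[0][1] = 8 + 2 = 10, A[0][1] + B[1][1] = -1 + 8 = 7, A[0][2] + B[2][1] = -2 + 0 = -2) = -2 (attained at k = 2)
  C[0][2] = min over k of (A[0][0] + B[0][2] = 8 + -1 = 7, A[0][1] + B[1][2] = -1 + 7 = 6, A[0][2] + B[2][2] = -2 + -3 = -5) = -5 (attained at k = 2)
  C[1][0] = min over k of (A[1][0] + B[0][0] = 1 + 0 = 1, A[1][1] + B[1][0] = -5 + 0 = -5, A[1][2] + B[2][0] = 4 + -3 = 1) = -5 (attained at k = 1)
  C[1][1] = min over k of (A[1][0] + B[0][1] = 1 + 2 = 3, A[1][1] + B[1][1] = -5 + 8 = 3, A[1][2] + B[2][1] = 4 + 0 = 4) = 3 (attained at k = 0)
  C[1][2] = min over k of (A[1][0] + B[0][2] = 1 + -1 = 0, A[1][1] + B[1][2] = -5 + 7 = 2, A[1][2] + B[2][2] = 4 + -3 = 1) = 0 (attained at k = 0)
  C[2][0] = min over k of (A[2][0] + B[0][0] = -4 + 0 = -4, A[2][1] + B[1][0] = 5 + 0 = 5, A[2][2] + B[2][0] = -5 + -3 = -8) = -8 (attained at k = 2)
  C[2][1] = min over k of (A[2][0] + B[0][1] = -4 + 2 = -2, A[2][1] + B[1][1] = 5 + 8 = 13, A[2][2] + B[2][1] = -5 + 0 = -5) = -5 (attained at k = 2)
  C[2][2] = min over k of (A[2][0] + B[0][2] = -4 + -1 = -5, A[2][1] + B[1][2] = 5 + 7 = 12, A[2][2] + B[2][2] = -5 + -3 = -8) = -8 (attained at k = 2)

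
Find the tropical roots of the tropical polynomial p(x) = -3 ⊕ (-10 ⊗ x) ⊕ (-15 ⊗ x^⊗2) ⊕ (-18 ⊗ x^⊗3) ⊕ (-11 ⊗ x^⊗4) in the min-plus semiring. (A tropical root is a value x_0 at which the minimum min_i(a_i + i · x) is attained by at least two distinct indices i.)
Roots: {-7, 3, 5, 7}

Each tropical root is a break point of the lower envelope of the lines y = a_i + i · x (there are 5 lines, with slopes 0, 1, ..., 4). Only the lines that attain the minimum somewhere contribute to roots; other lines are dominated. Here the surviving (envelope) indices are i = 4, i = 3, i = 2, i = 1, i = 0.
Intersections between consecutive envelope lines give the roots: for adjacent envelope indices i < j the intersection is x = (a_i − a_j) / (j − i). Reading off the sorted break points: {-7, 3, 5, 7}.
Verification: at each break x_0, at least two indices attain the minimum of min_i(a_i + i · x_0).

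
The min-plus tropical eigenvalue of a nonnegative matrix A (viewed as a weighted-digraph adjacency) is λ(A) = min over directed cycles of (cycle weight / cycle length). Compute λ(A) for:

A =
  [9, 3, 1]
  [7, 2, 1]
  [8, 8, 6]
λ(A) = 2

Enumerate directed cycles and compute their means (weight / length). Sample:
  cycle 0 → 0: weight = 9, length = 1, mean = 9/1 ≈ 9.000
  cycle 1 → 1: weight = 2, length = 1, mean = 2/1 ≈ 2.000
  cycle 2 → 2: weight = 6, length = 1, mean = 6/1 ≈ 6.000
  cycle 0 → 1 → 0: weight = 10, length = 2, mean = 10/2 ≈ 5.000
  cycle 0 → 2 → 0: weight = 9, length = 2, mean = 9/2 ≈ 4.500
  cycle 1 → 0 → 1: weight = 10, length = 2, mean = 10/2 ≈ 5.000
Minimum mean = 2.000, attained e.g. along the cycle 1 → 1 with weight 2 and length 1. So λ(A) = 2/1 = 2.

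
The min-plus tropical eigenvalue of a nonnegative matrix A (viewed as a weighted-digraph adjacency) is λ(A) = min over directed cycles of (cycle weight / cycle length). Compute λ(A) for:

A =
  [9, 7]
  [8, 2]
λ(A) = 2

Enumerate directed cycles and compute their means (weight / length). Sample:
  cycle 0 → 0: weight = 9, length = 1, mean = 9/1 ≈ 9.000
  cycle 1 → 1: weight = 2, length = 1, mean = 2/1 ≈ 2.000
  cycle 0 → 1 → 0: weight = 15, length = 2, mean = 15/2 ≈ 7.500
  cycle 1 → 0 → 1: weight = 15, length = 2, mean = 15/2 ≈ 7.500
Minimum mean = 2.000, attained e.g. along the cycle 1 → 1 with weight 2 and length 1. So λ(A) = 2/1 = 2.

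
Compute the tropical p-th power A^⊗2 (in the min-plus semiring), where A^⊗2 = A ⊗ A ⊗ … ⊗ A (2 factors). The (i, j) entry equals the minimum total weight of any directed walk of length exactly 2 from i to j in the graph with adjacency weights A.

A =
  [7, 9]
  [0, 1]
A^⊗2 =
  [9, 10]
  [1, 2]

Each entry (A^⊗2)_ij equals the minimum over all length-2 walks i = v_0 → v_1 → … → v_2 = j of Σ_t A[v_t][v_{t+1}]. For example, for (i, j) = (0, 1) we minimise over 2 possible intermediate vertex sequences; the minimum is 10, attained along the walk 0 → 1 → 1.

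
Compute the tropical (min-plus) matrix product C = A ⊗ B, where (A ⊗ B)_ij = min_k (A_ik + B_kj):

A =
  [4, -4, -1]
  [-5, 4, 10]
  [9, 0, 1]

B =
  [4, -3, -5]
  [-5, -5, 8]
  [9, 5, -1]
A ⊗ B =
  [-9, -9, -2]
  [-1, -8, -10]
  [-5, -5, 0]

Apply the min-plus product entry-by-entry:
  C[0][0] = min over k of (A[0][0] + B[0][0] = 4 + 4 = 8, A[0][1] + B[1][0] = -4 + -5 = -9, A[0][2] + B[2][0] = -1 + 9 = 8) = -9 (attained at k = 1)
  C[0][1] = min over k of (A[0][0] + B[0][1] = 4 + -3 = 1, A[0][1] + B[1][1] = -4 + -5 = -9, A[0][2] + B[2][1] = -1 + 5 = 4) = -9 (attained at k = 1)
  C[0][2] = min over k of (A[0][0] + B[0][2] = 4 + -5 = -1, A[0][1] + B[1][2] = -4 + 8 = 4, A[0][2] + B[2][2] = -1 + -1 = -2) = -2 (attained at k = 2)
  C[1][0] = min over k of (A[1][0] + B[0][0] = -5 + 4 = -1, A[1][1] + B[1][0] = 4 + -5 = -1, A[1][2] + B[2][0] = 10 + 9 = 19) = -1 (attained at k = 0)
  C[1][1] = min over k of (A[1][0] + B[0][1] = -5 + -3 = -8, A[1][1] + B[1][1] = 4 + -5 = -1, A[1][2] + B[2][1] = 10 + 5 = 15) = -8 (attained at k = 0)
  C[1][2] = min over k of (A[1][0] + B[0][2] = -5 + -5 = -10, A[1][1] + B[1][2] = 4 + 8 = 12, A[1][2] + B[2][2] = 10 + -1 = 9) = -10 (attained at k = 0)
  C[2][0] = min over k of (A[2][0] + B[0][0] = 9 + 4 = 13, A[2][1] + B[1][0] = 0 + -5 = -5, A[2][2] + B[2][0] = 1 + 9 = 10) = -5 (attained at k = 1)
  C[2][1] = min over k of (A[2][0] + B[0][1] = 9 + -3 = 6, A[2][1] + B[1][1] = 0 + -5 = -5, A[2][2] + B[2][1] = 1 + 5 = 6) = -5 (attained at k = 1)
  C[2][2] = min over k of (A[2][0] + B[0][2] = 9 + -5 = 4, A[2][1] + B[1][2] = 0 + 8 = 8, A[2][2] + B[2][2] = 1 + -1 = 0) = 0 (attained at k = 2)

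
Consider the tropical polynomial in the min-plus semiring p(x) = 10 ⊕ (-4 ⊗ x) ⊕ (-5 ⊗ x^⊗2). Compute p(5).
p(5) = 1

A tropical monomial a ⊗ x^⊗i evaluates to a + i · x. Evaluating each term at x = 5:
  Term 0 contributes 10 + 0 · 5 = 10
  Term 1 contributes -4 + 1 · 5 = 1
  Term 2 contributes -5 + 2 · 5 = 5
p(5) = ⊕ of these = min[10, 1, 5] = 1.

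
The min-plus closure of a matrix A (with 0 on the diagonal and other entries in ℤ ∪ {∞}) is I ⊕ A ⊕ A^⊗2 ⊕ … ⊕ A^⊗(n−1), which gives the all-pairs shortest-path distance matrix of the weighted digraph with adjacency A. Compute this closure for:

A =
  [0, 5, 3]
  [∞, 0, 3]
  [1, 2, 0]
Closure =
  [0, 5, 3]
  [4, 0, 3]
  [1, 2, 0]

This is the Floyd-Warshall all-pairs shortest-path computation. For each intermediate vertex k = 0, 1, …, 2, update dist[i][j] ← min(dist[i][j], dist[i][k] + dist[k][j]). The final matrix gives, for each (i, j), the minimum total weight of any directed path from i to j (possibly empty when i = j).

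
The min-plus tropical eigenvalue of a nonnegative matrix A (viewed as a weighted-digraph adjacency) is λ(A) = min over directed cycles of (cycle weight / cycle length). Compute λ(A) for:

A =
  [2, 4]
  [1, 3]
λ(A) = 2

Enumerate directed cycles and compute their means (weight / length). Sample:
  cycle 0 → 0: weight = 2, length = 1, mean = 2/1 ≈ 2.000
  cycle 1 → 1: weight = 3, length = 1, mean = 3/1 ≈ 3.000
  cycle 0 → 1 → 0: weight = 5, length = 2, mean = 5/2 ≈ 2.500
  cycle 1 → 0 → 1: weight = 5, length = 2, mean = 5/2 ≈ 2.500
Minimum mean = 2.000, attained e.g. along the cycle 0 → 0 with weight 2 and length 1. So λ(A) = 2/1 = 2.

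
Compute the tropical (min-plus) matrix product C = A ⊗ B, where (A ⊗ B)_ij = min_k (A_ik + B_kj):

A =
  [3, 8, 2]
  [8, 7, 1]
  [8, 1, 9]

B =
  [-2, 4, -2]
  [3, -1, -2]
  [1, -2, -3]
A ⊗ B =
  [1, 0, -1]
  [2, -1, -2]
  [4, 0, -1]

Apply the min-plus product entry-by-entry:
  C[0][0] = min over k of (A[0][0] + B[0][0] = 3 + -2 = 1, A[0][1] + B[1][0] = 8 + 3 = 11, A[0][2] + B[2][0] = 2 + 1 = 3) = 1 (attained at k = 0)
  C[0][1] = min over k of (A[0][0] + B[0][1] = 3 + 4 = 7, A[0][1] + B[1][1] = 8 + -1 = 7, A[0][2] + B[2][1] = 2 + -2 = 0) = 0 (attained at k = 2)
  C[0][2] = min over k of (A[0][0] + B[0][2] = 3 + -2 = 1, A[0][1] + B[1][2] = 8 + -2 = 6, A[0][2] + B[2][2] = 2 + -3 = -1) = -1 (attained at k = 2)
  C[1][0] = min over k of (A[1][0] + B[0][0] = 8 + -2 = 6, A[1][1] + B[1][0] = 7 + 3 = 10, A[1][2] + B[2][0] = 1 + 1 = 2) = 2 (attained at k = 2)
  C[1][1] = min over k of (A[1][0] + B[0][1] = 8 + 4 = 12, A[1][1] + B[1][1] = 7 + -1 = 6, A[1][2] + B[2][1] = 1 + -2 = -1) = -1 (attained at k = 2)
  C[1][2] = min over k of (A[1][0] + B[0][2] = 8 + -2 = 6, A[1][1] + B[1][2] = 7 + -2 = 5, A[1][2] + B[2][2] = 1 + -3 = -2) = -2 (attained at k = 2)
  C[2][0] = min over k of (A[2][0] + B[0][0] = 8 + -2 = 6, A[2][1] + B[1][0] = 1 + 3 = 4, A[2][2] + B[2][0] = 9 + 1 = 10) = 4 (attained at k = 1)
  C[2][1] = min over k of (A[2][0] + B[0][1] = 8 + 4 = 12, A[2][1] + B[1][1] = 1 + -1 = 0, A[2][2] + B[2][1] = 9 + -2 = 7) = 0 (attained at k = 1)
  C[2][2] = min over k of (A[2][0] + B[0][2] = 8 + -2 = 6, A[2][1] + B[1][2] = 1 + -2 = -1, A[2][2] + B[2][2] = 9 + -3 = 6) = -1 (attained at k = 1)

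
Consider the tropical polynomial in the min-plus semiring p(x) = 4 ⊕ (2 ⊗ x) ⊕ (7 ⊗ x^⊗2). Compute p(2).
p(2) = 4

A tropical monomial a ⊗ x^⊗i evaluates to a + i · x. Evaluating each term at x = 2:
  Term 0 contributes 4 + 0 · 2 = 4
  Term 1 contributes 2 + 1 · 2 = 4
  Term 2 contributes 7 + 2 · 2 = 11
p(2) = ⊕ of these = min[4, 4, 11] = 4.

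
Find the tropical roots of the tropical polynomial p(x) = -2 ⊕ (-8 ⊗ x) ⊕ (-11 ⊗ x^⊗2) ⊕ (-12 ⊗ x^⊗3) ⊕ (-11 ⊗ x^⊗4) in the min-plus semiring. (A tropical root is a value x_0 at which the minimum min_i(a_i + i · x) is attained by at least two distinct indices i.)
Roots: {-1, 1, 3, 6}

Each tropical root is a break point of the lower envelope of the lines y = a_i + i · x (there are 5 lines, with slopes 0, 1, ..., 4). Only the lines that attain the minimum somewhere contribute to roots; other lines are dominated. Here the surviving (envelope) indices are i = 4, i = 3, i = 2, i = 1, i = 0.
Intersections between consecutive envelope lines give the roots: for adjacent envelope indices i < j the intersection is x = (a_i − a_j) / (j − i). Reading off the sorted break points: {-1, 1, 3, 6}.
Verification: at each break x_0, at least two indices attain the minimum of min_i(a_i + i · x_0).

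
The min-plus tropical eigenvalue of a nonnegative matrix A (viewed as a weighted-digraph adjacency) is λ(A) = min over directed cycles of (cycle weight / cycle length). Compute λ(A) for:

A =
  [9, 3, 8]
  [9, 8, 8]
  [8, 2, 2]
λ(A) = 2

Enumerate directed cycles and compute their means (weight / length). Sample:
  cycle 0 → 0: weight = 9, length = 1, mean = 9/1 ≈ 9.000
  cycle 1 → 1: weight = 8, length = 1, mean = 8/1 ≈ 8.000
  cycle 2 → 2: weight = 2, length = 1, mean = 2/1 ≈ 2.000
  cycle 0 → 1 → 0: weight = 12, length = 2, mean = 12/2 ≈ 6.000
  cycle 0 → 2 → 0: weight = 16, length = 2, mean = 16/2 ≈ 8.000
  cycle 1 → 0 → 1: weight = 12, length = 2, mean = 12/2 ≈ 6.000
Minimum mean = 2.000, attained e.g. along the cycle 2 → 2 with weight 2 and length 1. So λ(A) = 2/1 = 2.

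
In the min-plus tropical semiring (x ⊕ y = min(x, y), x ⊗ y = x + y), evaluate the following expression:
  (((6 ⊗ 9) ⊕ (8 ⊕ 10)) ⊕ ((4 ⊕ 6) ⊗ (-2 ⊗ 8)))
(((6 ⊗ 9) ⊕ (8 ⊕ 10)) ⊕ ((4 ⊕ 6) ⊗ (-2 ⊗ 8))) = 8

Expand innermost to outermost. Recall ⊕ takes the minimum of its arguments and ⊗ takes their sum. Working out the expression (((6 ⊗ 9) ⊕ (8 ⊕ 10)) ⊕ ((4 ⊕ 6) ⊗ (-2 ⊗ 8))) gives 8.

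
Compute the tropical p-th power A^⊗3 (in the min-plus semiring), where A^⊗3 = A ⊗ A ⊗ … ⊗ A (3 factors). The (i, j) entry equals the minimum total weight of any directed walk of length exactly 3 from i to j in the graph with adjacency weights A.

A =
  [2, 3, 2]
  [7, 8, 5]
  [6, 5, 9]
A^⊗3 =
  [6, 7, 6]
  [11, 12, 11]
  [10, 11, 10]

Each entry (A^⊗3)_ij equals the minimum over all length-3 walks i = v_0 → v_1 → … → v_3 = j of Σ_t A[v_t][v_{t+1}]. For example, for (i, j) = (0, 2) we minimise over 9 possible intermediate vertex sequences; the minimum is 6, attained along the walk 0 → 0 → 0 → 2.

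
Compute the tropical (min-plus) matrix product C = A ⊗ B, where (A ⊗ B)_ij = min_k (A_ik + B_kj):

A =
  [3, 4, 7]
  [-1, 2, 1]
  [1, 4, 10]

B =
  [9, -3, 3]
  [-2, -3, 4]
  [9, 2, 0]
A ⊗ B =
  [2, 0, 6]
  [0, -4, 1]
  [2, -2, 4]

Apply the min-plus product entry-by-entry:
  C[0][0] = min over k of (A[0][0] + B[0][0] = 3 + 9 = 12, A[0][1] + B[1][0] = 4 + -2 = 2, A[0][2] + B[2][0] = 7 + 9 = 16) = 2 (attained at k = 1)
  C[0][1] = min over k of (A[0][0] + B[0][1] = 3 + -3 = 0, A[0][1] + B[1][1] = 4 + -3 = 1, A[0][2] + B[2][1] = 7 + 2 = 9) = 0 (attained at k = 0)
  C[0][2] = min over k of (A[0][0] + B[0][2] = 3 + 3 = 6, A[0][1] + B[1][2] = 4 + 4 = 8, A[0][2] + B[2][2] = 7 + 0 = 7) = 6 (attained at k = 0)
  C[1][0] = min over k of (A[1][0] + B[0][0] = -1 + 9 = 8, A[1][1] + B[1][0] = 2 + -2 = 0, A[1][2] + B[2][0] = 1 + 9 = 10) = 0 (attained at k = 1)
  C[1][1] = min over k of (A[1][0] + B[0][1] = -1 + -3 = -4, A[1][1] + B[1][1] = 2 + -3 = -1, A[1][2] + B[2][1] = 1 + 2 = 3) = -4 (attained at k = 0)
  C[1][2] = min over k of (A[1][0] + B[0][2] = -1 + 3 = 2, A[1][1] + B[1][2] = 2 + 4 = 6, A[1][2] + B[2][2] = 1 + 0 = 1) = 1 (attained at k = 2)
  C[2][0] = min over k of (A[2][0] + B[0][0] = 1 + 9 = 10, A[2][1] + B[1][0] = 4 + -2 = 2, A[2][2] + B[2][0] = 10 + 9 = 19) = 2 (attained at k = 1)
  C[2][1] = min over k of (A[2][0] + B[0][1] = 1 + -3 = -2, A[2][1] + B[1][1] = 4 + -3 = 1, A[2][2] + B[2][1] = 10 + 2 = 12) = -2 (attained at k = 0)
  C[2][2] = min over k of (A[2][0] + B[0][2] = 1 + 3 = 4, A[2][1] + B[1][2] = 4 + 4 = 8, A[2][2] + B[2][2] = 10 + 0 = 10) = 4 (attained at k = 0)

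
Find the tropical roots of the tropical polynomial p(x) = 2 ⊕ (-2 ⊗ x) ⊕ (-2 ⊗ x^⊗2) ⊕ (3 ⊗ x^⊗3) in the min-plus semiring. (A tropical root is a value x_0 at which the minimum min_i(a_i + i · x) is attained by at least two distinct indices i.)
Roots: {-5, 0, 4}

Each tropical root is a break point of the lower envelope of the lines y = a_i + i · x (there are 4 lines, with slopes 0, 1, ..., 3). Only the lines that attain the minimum somewhere contribute to roots; other lines are dominated. Here the surviving (envelope) indices are i = 3, i = 2, i = 1, i = 0.
Intersections between consecutive envelope lines give the roots: for adjacent envelope indices i < j the intersection is x = (a_i − a_j) / (j − i). Reading off the sorted break points: {-5, 0, 4}.
Verification: at each break x_0, at least two indices attain the minimum of min_i(a_i + i · x_0).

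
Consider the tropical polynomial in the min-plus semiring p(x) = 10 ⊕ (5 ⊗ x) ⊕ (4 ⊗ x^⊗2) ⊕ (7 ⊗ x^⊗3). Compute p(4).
p(4) = 9

A tropical monomial a ⊗ x^⊗i evaluates to a + i · x. Evaluating each term at x = 4:
  Term 0 contributes 10 + 0 · 4 = 10
  Term 1 contributes 5 + 1 · 4 = 9
  Term 2 contributes 4 + 2 · 4 = 12
  Term 3 contributes 7 + 3 · 4 = 19
p(4) = ⊕ of these = min[10, 9, 12, 19] = 9.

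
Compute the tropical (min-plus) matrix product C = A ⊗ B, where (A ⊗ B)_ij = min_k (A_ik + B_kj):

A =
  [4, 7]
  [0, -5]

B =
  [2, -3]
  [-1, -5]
A ⊗ B =
  [6, 1]
  [-6, -10]

Apply the min-plus product entry-by-entry:
  C[0][0] = min over k of (A[0][0] + B[0][0] = 4 + 2 = 6, A[0][1] + B[1][0] = 7 + -1 = 6) = 6 (attained at k = 0)
  C[0][1] = min over k of (A[0][0] + B[0][1] = 4 + -3 = 1, A[0][1] + B[1][1] = 7 + -5 = 2) = 1 (attained at k = 0)
  C[1][0] = min over k of (A[1][0] + B[0][0] = 0 + 2 = 2, A[1][1] + B[1][0] = -5 + -1 = -6) = -6 (attained at k = 1)
  C[1][1] = min over k of (A[1][0] + B[0][1] = 0 + -3 = -3, A[1][1] + B[1][1] = -5 + -5 = -10) = -10 (attained at k = 1)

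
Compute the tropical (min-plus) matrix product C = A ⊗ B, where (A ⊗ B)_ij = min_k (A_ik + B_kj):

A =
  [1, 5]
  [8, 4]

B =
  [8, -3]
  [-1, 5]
A ⊗ B =
  [4, -2]
  [3, 5]

Apply the min-plus product entry-by-entry:
  C[0][0] = min over k of (A[0][0] + B[0][0] = 1 + 8 = 9, A[0][1] + B[1][0] = 5 + -1 = 4) = 4 (attained at k = 1)
  C[0][1] = min over k of (A[0][0] + B[0][1] = 1 + -3 = -2, A[0][1] + B[1][1] = 5 + 5 = 10) = -2 (attained at k = 0)
  C[1][0] = min over k of (A[1][0] + B[0][0] = 8 + 8 = 16, A[1][1] + B[1][0] = 4 + -1 = 3) = 3 (attained at k = 1)
  C[1][1] = min over k of (A[1][0] + B[0][1] = 8 + -3 = 5, A[1][1] + B[1][1] = 4 + 5 = 9) = 5 (attained at k = 0)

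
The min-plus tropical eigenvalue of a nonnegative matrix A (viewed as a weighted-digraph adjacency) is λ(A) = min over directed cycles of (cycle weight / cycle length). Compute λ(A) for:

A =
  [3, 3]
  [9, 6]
λ(A) = 3

Enumerate directed cycles and compute their means (weight / length). Sample:
  cycle 0 → 0: weight = 3, length = 1, mean = 3/1 ≈ 3.000
  cycle 1 → 1: weight = 6, length = 1, mean = 6/1 ≈ 6.000
  cycle 0 → 1 → 0: weight = 12, length = 2, mean = 12/2 ≈ 6.000
  cycle 1 → 0 → 1: weight = 12, length = 2, mean = 12/2 ≈ 6.000
Minimum mean = 3.000, attained e.g. along the cycle 0 → 0 with weight 3 and length 1. So λ(A) = 3/1 = 3.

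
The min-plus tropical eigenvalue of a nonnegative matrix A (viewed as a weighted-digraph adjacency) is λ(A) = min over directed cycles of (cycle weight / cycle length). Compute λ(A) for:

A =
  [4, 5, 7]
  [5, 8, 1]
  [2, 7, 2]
λ(A) = 2

Enumerate directed cycles and compute their means (weight / length). Sample:
  cycle 0 → 0: weight = 4, length = 1, mean = 4/1 ≈ 4.000
  cycle 1 → 1: weight = 8, length = 1, mean = 8/1 ≈ 8.000
  cycle 2 → 2: weight = 2, length = 1, mean = 2/1 ≈ 2.000
  cycle 0 → 1 → 0: weight = 10, length = 2, mean = 10/2 ≈ 5.000
  cycle 0 → 2 → 0: weight = 9, length = 2, mean = 9/2 ≈ 4.500
  cycle 1 → 0 → 1: weight = 10, length = 2, mean = 10/2 ≈ 5.000
Minimum mean = 2.000, attained e.g. along the cycle 2 → 2 with weight 2 and length 1. So λ(A) = 2/1 = 2.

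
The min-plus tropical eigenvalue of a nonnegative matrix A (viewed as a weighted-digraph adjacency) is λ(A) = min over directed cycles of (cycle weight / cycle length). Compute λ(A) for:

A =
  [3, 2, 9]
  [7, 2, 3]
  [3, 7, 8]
λ(A) = 2

Enumerate directed cycles and compute their means (weight / length). Sample:
  cycle 0 → 0: weight = 3, length = 1, mean = 3/1 ≈ 3.000
  cycle 1 → 1: weight = 2, length = 1, mean = 2/1 ≈ 2.000
  cycle 2 → 2: weight = 8, length = 1, mean = 8/1 ≈ 8.000
  cycle 0 → 1 → 0: weight = 9, length = 2, mean = 9/2 ≈ 4.500
  cycle 0 → 2 → 0: weight = 12, length = 2, mean = 12/2 ≈ 6.000
  cycle 1 → 0 → 1: weight = 9, length = 2, mean = 9/2 ≈ 4.500
Minimum mean = 2.000, attained e.g. along the cycle 1 → 1 with weight 2 and length 1. So λ(A) = 2/1 = 2.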